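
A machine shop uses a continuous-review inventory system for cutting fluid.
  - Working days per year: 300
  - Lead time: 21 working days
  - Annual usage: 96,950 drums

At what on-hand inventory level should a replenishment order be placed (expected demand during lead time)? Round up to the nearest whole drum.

6,787 drums

Daily demand d = 96,950 / 300 = 323.167 drums/day
Demand during lead time = 323.167 × 21 = 6,786.50
Reorder point = 6,786.50 → round up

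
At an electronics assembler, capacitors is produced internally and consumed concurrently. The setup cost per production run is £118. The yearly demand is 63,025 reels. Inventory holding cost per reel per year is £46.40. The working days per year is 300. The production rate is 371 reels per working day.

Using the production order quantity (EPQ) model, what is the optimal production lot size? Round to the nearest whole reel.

Daily demand d = 63,025/300 = 210.083; p = 371; 1 − d/p = 0.43374
EPQ = √(2DS / (H(1 − d/p)))
    = √(2 × 63,025 × 118 / (46.4 × 0.43374)) ≈ 859.69

860 reels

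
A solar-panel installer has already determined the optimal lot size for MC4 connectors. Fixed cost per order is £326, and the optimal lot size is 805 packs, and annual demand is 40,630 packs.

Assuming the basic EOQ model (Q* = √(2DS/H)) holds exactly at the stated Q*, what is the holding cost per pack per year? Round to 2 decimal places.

£40.88

Since Q* = (2DS/H)^½, squaring gives Q*²·H = 2DS.
H = 2DS / Q² = 2 × 40,630 × 326 / 805² = 40.8792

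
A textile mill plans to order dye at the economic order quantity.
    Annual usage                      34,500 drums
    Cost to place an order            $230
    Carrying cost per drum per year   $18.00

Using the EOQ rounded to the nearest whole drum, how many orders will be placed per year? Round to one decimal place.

36.7 orders per year

2DS/H = 2·34,500·230/18 = 881,666.67
EOQ = √881,666.67 ≈ 938.97 → Q = 939
N = D/Q = 34,500/939 ≈ 36.741 orders/yr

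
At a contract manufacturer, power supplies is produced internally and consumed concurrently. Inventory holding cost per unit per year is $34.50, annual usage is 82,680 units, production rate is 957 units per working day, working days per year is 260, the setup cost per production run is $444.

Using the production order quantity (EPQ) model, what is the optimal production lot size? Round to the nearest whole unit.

1,785 units

Daily demand d = 82,680/260 = 318.000; p = 957; 1 − d/p = 0.66771
EPQ = √(2DS / (H(1 − d/p)))
    = √(2 × 82,680 × 444 / (34.5 × 0.66771)) ≈ 1,785.27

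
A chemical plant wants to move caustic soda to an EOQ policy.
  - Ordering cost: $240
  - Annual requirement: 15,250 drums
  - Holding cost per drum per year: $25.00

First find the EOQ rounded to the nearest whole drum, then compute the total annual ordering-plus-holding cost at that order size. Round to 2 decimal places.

$13,527.75

2DS/H = 2·15,250·240/25 = 292,800.00
EOQ = √292,800.00 ≈ 541.11 → Q = 541 drums
Orders/yr = 15,250/541 = 28.189; ordering cost = 28.189 × $240 = $6,765.25
Average inventory = 541/2 = 270.5; holding cost = 270.5 × $25 = $6,762.50
Total = $6,765.25 + $6,762.50 = $13,527.75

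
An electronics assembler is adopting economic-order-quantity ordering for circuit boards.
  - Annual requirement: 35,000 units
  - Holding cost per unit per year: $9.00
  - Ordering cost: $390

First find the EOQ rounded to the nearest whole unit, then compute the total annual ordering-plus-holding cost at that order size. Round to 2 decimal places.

$15,674.82

EOQ = √(2DS/H) = √(2 × 35,000 × 390 / 9)
    = √(3,033,333.33) ≈ 1,741.65 → Q = 1,742 units
Ordering: D/Q × S = 35,000/1,742 × $390 = $7,835.82
Holding:  Q/2 × H = 1,742/2 × $9 = $7,839.00
Total = $7,835.82 + $7,839.00 = $15,674.82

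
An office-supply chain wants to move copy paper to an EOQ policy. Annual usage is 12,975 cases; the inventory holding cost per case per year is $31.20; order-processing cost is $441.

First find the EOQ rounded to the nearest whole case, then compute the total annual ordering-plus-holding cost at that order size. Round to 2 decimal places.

EOQ = √(2DS/H) = √(2 × 12,975 × 441 / 31.2)
    = √(366,793.27) ≈ 605.63 → Q = 606 cases
Orders/yr = 12,975/606 = 21.411; ordering cost = 21.411 × $441 = $9,442.20
Average inventory = 606/2 = 303; holding cost = 303 × $31.2 = $9,453.60
Total = $9,442.20 + $9,453.60 = $18,895.80

$18,895.80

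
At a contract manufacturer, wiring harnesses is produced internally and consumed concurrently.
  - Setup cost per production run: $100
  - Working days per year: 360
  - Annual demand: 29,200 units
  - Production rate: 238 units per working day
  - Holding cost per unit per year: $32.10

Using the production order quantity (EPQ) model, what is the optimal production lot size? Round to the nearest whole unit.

525 units

d = 29,200/360 = 81.1111 units/day;  effective holding cost H(1 − d/p) = 32.1·(1 − 81.1111/238) = 21.16022
Q* = √(2DS / H_eff) = √(2·29,200·100 / 21.16022) ≈ 525.35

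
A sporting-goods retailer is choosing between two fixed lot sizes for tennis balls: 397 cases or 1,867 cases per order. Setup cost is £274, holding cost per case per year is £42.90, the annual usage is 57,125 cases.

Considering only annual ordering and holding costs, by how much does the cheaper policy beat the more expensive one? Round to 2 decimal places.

TC(Q) = (D/Q)S + (Q/2)H
TC(397) = (57,125/397)×274 + (397/2)×42.9 = £47,941.97
TC(1,867) = (57,125/1,867)×274 + (1,867/2)×42.9 = £48,430.79
|ΔTC| = |£47,941.97 − £48,430.79| = £488.81

£488.81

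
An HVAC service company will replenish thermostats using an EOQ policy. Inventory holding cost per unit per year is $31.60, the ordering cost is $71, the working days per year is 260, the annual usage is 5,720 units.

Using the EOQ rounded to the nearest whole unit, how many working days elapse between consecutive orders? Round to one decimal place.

7.3 days

2DS/H = 2·5,720·71/31.6 = 25,703.80
EOQ = √25,703.80 ≈ 160.32 → Q = 160 units
Cycle time = (working days × Q)/D = (260 × 160) / 5,720 = 7.273 days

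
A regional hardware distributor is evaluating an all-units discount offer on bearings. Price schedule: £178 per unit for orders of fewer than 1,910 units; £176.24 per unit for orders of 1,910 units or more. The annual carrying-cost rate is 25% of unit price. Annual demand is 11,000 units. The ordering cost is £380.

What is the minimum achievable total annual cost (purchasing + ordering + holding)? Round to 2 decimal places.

H₁ = 25%×£178 = £44.5000;  H₂ = 25%×£176.24 = £44.0600
EOQ₁ = √(2×11,000×380/44.5000) = 433.43  (< 1,910, feasible at tier 1)
EOQ₂ = √(2×11,000×380/44.0600) = 435.59  (< 1,910 → use Q = 1,910 at tier-2 price)
TC(tier 1 (EOQ₁), Q≈433.4) = £1,977,287.82
TC(tier 2, Q≈1,910.0) = £1,982,905.78
Minimum at tier 1 (EOQ₁): £1,977,287.82

£1,977,287.82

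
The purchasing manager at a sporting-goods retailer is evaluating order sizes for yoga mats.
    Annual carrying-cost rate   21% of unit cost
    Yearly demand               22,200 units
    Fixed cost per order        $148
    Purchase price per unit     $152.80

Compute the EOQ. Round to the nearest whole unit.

453 units

H = i·C = 0.21 × $152.8 = $32.0880 per unit-year
EOQ = √(2DS/H) = √(2 × 22,200 × 148 / 32.088)
    = √(204,786.84) ≈ 452.53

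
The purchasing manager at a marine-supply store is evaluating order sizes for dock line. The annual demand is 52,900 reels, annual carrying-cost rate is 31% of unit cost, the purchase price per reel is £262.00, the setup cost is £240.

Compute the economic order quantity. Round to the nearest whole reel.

559 reels

H = i·C = 0.31 × £262 = £81.2200 per reel-year
Q* = √(2·D·S / H) = √(2·52,900·240 / 81.22) = √312,632.4 ≈ 559.14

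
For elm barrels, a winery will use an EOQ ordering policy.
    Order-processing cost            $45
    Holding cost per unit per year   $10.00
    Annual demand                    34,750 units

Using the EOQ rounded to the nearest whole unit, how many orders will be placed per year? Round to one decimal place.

Q* = √(2·D·S / H) = √(2·34,750·45 / 10) = √312,750.0 ≈ 559.24 → Q = 559
Orders per year = D/Q = 34,750 / 559 = 62.165

62.2 orders per year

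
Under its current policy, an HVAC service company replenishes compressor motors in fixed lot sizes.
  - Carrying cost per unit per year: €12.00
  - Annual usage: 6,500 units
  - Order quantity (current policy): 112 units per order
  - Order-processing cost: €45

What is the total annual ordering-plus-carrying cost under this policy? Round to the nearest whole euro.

Orders/yr = 6,500/112 = 58.036; ordering cost = 58.036 × €45 = €2,611.61
Average inventory = 112/2 = 56; holding cost = 56 × €12 = €672.00
Total = €2,611.61 + €672.00 = €3,283.61

€3,284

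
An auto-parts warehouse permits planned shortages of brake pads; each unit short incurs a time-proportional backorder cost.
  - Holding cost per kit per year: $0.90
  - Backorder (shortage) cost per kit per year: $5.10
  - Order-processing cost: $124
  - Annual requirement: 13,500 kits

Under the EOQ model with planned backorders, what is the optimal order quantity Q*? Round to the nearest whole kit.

2,092 kits

Basic EOQ = √(2·13,500·124/0.9) = 1,928.730
Backorder adjustment √((H+b)/b) = √((0.9+5.1)/5.1) = 1.0847
Q* = 1,928.730 × 1.0847 ≈ 2,092.00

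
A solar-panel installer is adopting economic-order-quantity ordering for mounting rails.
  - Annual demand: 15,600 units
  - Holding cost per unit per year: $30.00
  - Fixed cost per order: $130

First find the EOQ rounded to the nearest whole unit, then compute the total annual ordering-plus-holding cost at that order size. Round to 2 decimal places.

2DS/H = 2·15,600·130/30 = 135,200.00
EOQ = √135,200.00 ≈ 367.70 → Q = 368 units
Annual ordering cost = (D/Q)·S = (15,600/368) × 130 = $5,510.87
Annual holding cost  = (Q/2)·H = (368/2) × 30 = $5,520.00
Total = $5,510.87 + $5,520.00 = $11,030.87

$11,030.87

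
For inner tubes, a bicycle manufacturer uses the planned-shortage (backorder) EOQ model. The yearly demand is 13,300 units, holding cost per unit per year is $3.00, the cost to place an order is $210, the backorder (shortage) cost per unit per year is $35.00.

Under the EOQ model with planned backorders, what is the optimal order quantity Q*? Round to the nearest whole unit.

1,422 units

Q* = √(2DS/H) · √((H + b)/b)
   = √(2 × 13,300 × 210 / 3) · √((3 + 35) / 35)
   = 1,364.551 × 1.0420 ≈ 1,421.83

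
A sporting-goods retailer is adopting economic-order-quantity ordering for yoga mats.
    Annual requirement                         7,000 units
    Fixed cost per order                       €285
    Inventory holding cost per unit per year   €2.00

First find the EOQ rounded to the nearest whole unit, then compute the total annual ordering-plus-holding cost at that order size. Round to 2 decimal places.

2DS/H = 2·7,000·285/2 = 1,995,000.00
EOQ = √1,995,000.00 ≈ 1,412.44 → Q = 1,412 units
Annual ordering cost = (D/Q)·S = (7,000/1,412) × 285 = €1,412.89
Annual holding cost  = (Q/2)·H = (1,412/2) × 2 = €1,412.00
Total = €1,412.89 + €1,412.00 = €2,824.89

€2,824.89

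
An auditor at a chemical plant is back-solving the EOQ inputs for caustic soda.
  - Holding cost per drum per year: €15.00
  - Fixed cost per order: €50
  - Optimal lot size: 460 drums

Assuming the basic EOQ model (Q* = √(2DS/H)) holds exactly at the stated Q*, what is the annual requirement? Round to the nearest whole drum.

Since Q* = (2DS/H)^½, squaring gives Q*²·H = 2DS.
D = Q²H / (2S) = 460² × 15 / (2 × 50) = 31,740.00

31,740 drums per year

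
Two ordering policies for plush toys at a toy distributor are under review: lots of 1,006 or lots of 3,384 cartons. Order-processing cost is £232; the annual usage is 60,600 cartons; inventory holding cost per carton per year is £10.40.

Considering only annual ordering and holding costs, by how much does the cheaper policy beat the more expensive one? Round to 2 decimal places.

Annual cost at Q: ordering D·S/Q plus holding Q·H/2.
TC(1,006) = (60,600/1,006)×232 + (1,006/2)×10.4 = £19,206.55
TC(3,384) = (60,600/3,384)×232 + (3,384/2)×10.4 = £21,751.41
|ΔTC| = |£19,206.55 − £21,751.41| = £2,544.86

£2,544.86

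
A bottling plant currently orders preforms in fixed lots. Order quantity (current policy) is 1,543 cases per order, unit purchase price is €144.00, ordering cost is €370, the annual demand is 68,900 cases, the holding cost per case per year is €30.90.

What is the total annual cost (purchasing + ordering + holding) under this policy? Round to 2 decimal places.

€9,961,961.06

Ordering: D/Q × S = 68,900/1,543 × €370 = €16,521.71
Holding:  Q/2 × H = 1,543/2 × €30.9 = €23,839.35
Purchase cost = D·C = 68,900 × 144 = €9,921,600.00
Total = €16,521.71 + €23,839.35 + €9,921,600.00 = €9,961,961.06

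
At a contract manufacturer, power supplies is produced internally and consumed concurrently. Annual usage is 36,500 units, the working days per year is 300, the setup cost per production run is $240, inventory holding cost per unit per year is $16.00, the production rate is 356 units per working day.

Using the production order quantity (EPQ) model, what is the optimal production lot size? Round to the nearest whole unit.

d = 36,500/300 = 121.6667 units/day;  effective holding cost H(1 − d/p) = 16·(1 − 121.6667/356) = 10.53184
Q* = √(2DS / H_eff) = √(2·36,500·240 / 10.53184) ≈ 1,289.78

1,290 units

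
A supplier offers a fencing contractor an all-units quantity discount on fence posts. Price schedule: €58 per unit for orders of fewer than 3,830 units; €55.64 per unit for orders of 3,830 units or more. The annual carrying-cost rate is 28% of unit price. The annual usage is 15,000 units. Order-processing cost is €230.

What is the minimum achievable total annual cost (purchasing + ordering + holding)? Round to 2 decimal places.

€865,334.95

H₁ = 28%×€58 = €16.2400;  H₂ = 28%×€55.64 = €15.5792
EOQ₁ = √(2×15,000×230/16.2400) = 651.83  (< 3,830, feasible at tier 1)
EOQ₂ = √(2×15,000×230/15.5792) = 665.51  (< 3,830 → use Q = 3,830 at tier-2 price)
TC(tier 1 (EOQ₁), Q≈651.8) = €880,585.65
TC(tier 2, Q≈3,830.0) = €865,334.95
Minimum at tier 2: €865,334.95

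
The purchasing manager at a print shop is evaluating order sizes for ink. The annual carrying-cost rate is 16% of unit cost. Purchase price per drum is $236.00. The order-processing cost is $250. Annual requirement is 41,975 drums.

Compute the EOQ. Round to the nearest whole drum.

H = i·C = 0.16 × $236 = $37.7600 per drum-year
Q* = √(2·D·S / H) = √(2·41,975·250 / 37.76) = √555,813.0 ≈ 745.53

746 drums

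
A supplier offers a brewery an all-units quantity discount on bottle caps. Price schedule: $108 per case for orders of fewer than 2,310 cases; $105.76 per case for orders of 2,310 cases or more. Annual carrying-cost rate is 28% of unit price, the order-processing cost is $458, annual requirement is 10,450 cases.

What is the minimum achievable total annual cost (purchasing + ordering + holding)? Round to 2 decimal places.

H₁ = 28%×$108 = $30.2400;  H₂ = 28%×$105.76 = $29.6128
EOQ₁ = √(2×10,450×458/30.2400) = 562.62  (< 2,310, feasible at tier 1)
EOQ₂ = √(2×10,450×458/29.6128) = 568.55  (< 2,310 → use Q = 2,310 at tier-2 price)
TC(tier 1 (EOQ₁), Q≈562.6) = $1,145,613.62
TC(tier 2, Q≈2,310.0) = $1,141,466.69
Minimum at tier 2: $1,141,466.69

$1,141,466.69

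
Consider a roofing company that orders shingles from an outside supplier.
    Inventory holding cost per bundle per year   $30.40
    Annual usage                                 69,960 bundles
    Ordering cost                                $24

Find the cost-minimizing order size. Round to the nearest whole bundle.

332 bundles

EOQ = √(2DS/H) = √(2 × 69,960 × 24 / 30.4)
    = √(110,463.16) ≈ 332.36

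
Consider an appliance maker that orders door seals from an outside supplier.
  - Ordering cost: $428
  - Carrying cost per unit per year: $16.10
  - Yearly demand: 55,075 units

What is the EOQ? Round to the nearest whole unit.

1,711 units

Q* = √(2·D·S / H) = √(2·55,075·428 / 16.1) = √2,928,211.2 ≈ 1,711.20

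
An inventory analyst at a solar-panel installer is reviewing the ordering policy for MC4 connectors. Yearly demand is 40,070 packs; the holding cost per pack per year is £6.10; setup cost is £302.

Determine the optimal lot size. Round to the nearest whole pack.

Optimal lot size Q* = (2 × 40,070 × £302 / £6.1)^½ ≈ 1,991.88

1,992 packs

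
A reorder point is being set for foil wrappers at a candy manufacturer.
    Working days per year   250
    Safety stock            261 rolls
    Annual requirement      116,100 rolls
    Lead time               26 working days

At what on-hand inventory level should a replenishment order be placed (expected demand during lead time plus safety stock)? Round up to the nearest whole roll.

12,336 rolls

Daily demand d = 116,100 / 250 = 464.400 rolls/day
Demand during lead time = 464.400 × 26 = 12,074.40
Reorder point = 12,074.40 + 261 = 12,335.40 → round up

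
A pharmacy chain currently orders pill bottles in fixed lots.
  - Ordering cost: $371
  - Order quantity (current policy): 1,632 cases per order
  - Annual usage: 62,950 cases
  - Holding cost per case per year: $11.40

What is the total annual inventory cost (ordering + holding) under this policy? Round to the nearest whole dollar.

$23,613

Ordering: D/Q × S = 62,950/1,632 × $371 = $14,310.32
Holding:  Q/2 × H = 1,632/2 × $11.4 = $9,302.40
Total = $14,310.32 + $9,302.40 = $23,612.72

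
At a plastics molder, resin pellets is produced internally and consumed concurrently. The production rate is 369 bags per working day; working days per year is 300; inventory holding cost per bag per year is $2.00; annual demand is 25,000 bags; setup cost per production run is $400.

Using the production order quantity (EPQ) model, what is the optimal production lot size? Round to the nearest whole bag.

3,594 bags

Daily demand d = 25,000/300 = 83.333; p = 369; 1 − d/p = 0.77416
EPQ = √(2DS / (H(1 − d/p)))
    = √(2 × 25,000 × 400 / (2 × 0.77416)) ≈ 3,594.04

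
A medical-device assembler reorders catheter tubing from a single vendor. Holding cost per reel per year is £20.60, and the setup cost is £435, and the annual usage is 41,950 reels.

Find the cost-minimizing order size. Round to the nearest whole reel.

2DS/H = 2·41,950·435/20.6 = 1,771,674.76
EOQ = √1,771,674.76 ≈ 1,331.04

1,331 reels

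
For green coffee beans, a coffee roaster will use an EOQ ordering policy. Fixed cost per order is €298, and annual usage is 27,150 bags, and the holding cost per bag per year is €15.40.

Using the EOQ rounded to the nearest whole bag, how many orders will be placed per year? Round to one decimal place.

2DS/H = 2·27,150·298/15.4 = 1,050,740.26
EOQ = √1,050,740.26 ≈ 1,025.06 → Q = 1,025
Orders per year = D/Q = 27,150 / 1,025 = 26.488

26.5 orders per year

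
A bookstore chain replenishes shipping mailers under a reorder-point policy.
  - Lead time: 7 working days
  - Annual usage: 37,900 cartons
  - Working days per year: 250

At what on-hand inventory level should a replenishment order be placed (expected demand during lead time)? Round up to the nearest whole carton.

Daily demand d = 37,900 / 250 = 151.600 cartons/day
Demand during lead time = 151.600 × 7 = 1,061.20
Reorder point = 1,061.20 → round up

1,062 cartons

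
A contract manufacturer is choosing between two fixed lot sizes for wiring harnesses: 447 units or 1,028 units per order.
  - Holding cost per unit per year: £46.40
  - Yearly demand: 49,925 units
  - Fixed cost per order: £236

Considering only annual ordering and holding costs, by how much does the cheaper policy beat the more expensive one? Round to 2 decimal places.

For each Q, cost = (D/Q)·S + (Q/2)·H.
TC(447) = (49,925/447)×236 + (447/2)×46.4 = £36,729.01
TC(1,028) = (49,925/1,028)×236 + (1,028/2)×46.4 = £35,310.98
Cheaper: Q = 1,028.  Difference = £1,418.03

£1,418.03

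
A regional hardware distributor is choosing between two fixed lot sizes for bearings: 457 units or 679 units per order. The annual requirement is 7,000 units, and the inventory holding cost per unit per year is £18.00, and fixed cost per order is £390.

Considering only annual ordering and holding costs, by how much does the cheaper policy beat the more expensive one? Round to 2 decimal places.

£44.88

TC(Q) = (D/Q)S + (Q/2)H
TC(457) = (7,000/457)×390 + (457/2)×18 = £10,086.74
TC(679) = (7,000/679)×390 + (679/2)×18 = £10,131.62
|ΔTC| = |£10,086.74 − £10,131.62| = £44.88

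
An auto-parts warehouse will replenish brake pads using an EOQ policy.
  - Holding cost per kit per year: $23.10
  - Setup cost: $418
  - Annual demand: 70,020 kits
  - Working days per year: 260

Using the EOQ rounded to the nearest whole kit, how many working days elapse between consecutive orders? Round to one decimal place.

5.9 days

2DS/H = 2·70,020·418/23.1 = 2,534,057.14
EOQ = √2,534,057.14 ≈ 1,591.87 → Q = 1,592 kits
T = Q/D × 260 days = 1,592/70,020 × 260 = 5.911 days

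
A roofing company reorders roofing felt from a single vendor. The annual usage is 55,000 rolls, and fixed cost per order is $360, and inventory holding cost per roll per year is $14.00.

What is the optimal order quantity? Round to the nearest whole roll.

Q* = √(2·D·S / H) = √(2·55,000·360 / 14) = √2,828,571.4 ≈ 1,681.84

1,682 rolls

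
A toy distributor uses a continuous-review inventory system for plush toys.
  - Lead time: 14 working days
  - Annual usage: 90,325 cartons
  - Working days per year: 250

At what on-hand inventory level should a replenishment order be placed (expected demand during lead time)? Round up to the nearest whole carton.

5,059 cartons

Daily demand d = 90,325 / 250 = 361.300 cartons/day
Demand during lead time = 361.300 × 14 = 5,058.20
Reorder point = 5,058.20 → round up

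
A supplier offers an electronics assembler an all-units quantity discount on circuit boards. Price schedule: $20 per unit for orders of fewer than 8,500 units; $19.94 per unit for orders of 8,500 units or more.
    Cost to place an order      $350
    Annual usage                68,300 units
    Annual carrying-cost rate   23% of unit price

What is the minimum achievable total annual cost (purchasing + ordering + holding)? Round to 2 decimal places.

$1,380,829.90

H₁ = 23%×$20 = $4.6000;  H₂ = 23%×$19.94 = $4.5862
EOQ₁ = √(2×68,300×350/4.6000) = 3,223.89  (< 8,500, feasible at tier 1)
EOQ₂ = √(2×68,300×350/4.5862) = 3,228.74  (< 8,500 → use Q = 8,500 at tier-2 price)
TC(tier 1 (EOQ₁), Q≈3,223.9) = $1,380,829.90
TC(tier 2, Q≈8,500.0) = $1,384,205.70
Minimum at tier 1 (EOQ₁): $1,380,829.90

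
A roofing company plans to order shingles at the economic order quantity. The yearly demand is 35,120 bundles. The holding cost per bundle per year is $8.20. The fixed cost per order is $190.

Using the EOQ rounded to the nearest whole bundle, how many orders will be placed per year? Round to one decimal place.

EOQ = √(2DS/H) = √(2 × 35,120 × 190 / 8.2)
    = √(1,627,512.20) ≈ 1,275.74 → Q = 1,276
Orders per year = D/Q = 35,120 / 1,276 = 27.524

27.5 orders per year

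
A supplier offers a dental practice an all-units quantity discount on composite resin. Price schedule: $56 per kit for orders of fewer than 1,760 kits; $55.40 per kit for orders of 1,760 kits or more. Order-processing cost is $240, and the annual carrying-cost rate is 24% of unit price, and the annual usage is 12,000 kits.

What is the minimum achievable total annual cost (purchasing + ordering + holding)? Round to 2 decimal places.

$678,136.84

H₁ = 24%×$56 = $13.4400;  H₂ = 24%×$55.40 = $13.2960
EOQ₁ = √(2×12,000×240/13.4400) = 654.65  (< 1,760, feasible at tier 1)
EOQ₂ = √(2×12,000×240/13.2960) = 658.19  (< 1,760 → use Q = 1,760 at tier-2 price)
TC(tier 1 (EOQ₁), Q≈654.7) = $680,798.55
TC(tier 2, Q≈1,760.0) = $678,136.84
Minimum at tier 2: $678,136.84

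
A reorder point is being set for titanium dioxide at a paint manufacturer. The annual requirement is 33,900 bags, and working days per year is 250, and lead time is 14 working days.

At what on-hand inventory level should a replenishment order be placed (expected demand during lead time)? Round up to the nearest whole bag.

Daily demand d = 33,900 / 250 = 135.600 bags/day
Demand during lead time = 135.600 × 14 = 1,898.40
Reorder point = 1,898.40 → round up

1,899 bags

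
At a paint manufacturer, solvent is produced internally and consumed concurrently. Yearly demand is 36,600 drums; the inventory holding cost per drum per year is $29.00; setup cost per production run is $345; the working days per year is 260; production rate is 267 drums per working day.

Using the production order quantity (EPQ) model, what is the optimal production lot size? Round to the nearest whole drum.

1,357 drums

Daily demand d = 36,600/260 = 140.769; p = 267; 1 − d/p = 0.47277
EPQ = √(2DS / (H(1 − d/p)))
    = √(2 × 36,600 × 345 / (29 × 0.47277)) ≈ 1,357.19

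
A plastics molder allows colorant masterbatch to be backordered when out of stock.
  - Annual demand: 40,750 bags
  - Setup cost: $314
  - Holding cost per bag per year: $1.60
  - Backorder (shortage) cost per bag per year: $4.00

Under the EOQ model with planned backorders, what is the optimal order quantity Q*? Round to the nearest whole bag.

Basic EOQ = √(2·40,750·314/1.6) = 3,999.297
Backorder adjustment √((H+b)/b) = √((1.6+4)/4) = 1.1832
Q* = 3,999.297 × 1.1832 ≈ 4,732.03

4,732 bags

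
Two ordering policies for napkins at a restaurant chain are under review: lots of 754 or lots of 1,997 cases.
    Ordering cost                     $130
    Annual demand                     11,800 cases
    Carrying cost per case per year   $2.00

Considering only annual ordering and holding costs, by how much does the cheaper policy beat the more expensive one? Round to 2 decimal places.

$23.33

For each Q, cost = (D/Q)·S + (Q/2)·H.
TC(754) = (11,800/754)×130 + (754/2)×2 = $2,788.48
TC(1,997) = (11,800/1,997)×130 + (1,997/2)×2 = $2,765.15
Lots of 1,997 are cheaper by $23.33.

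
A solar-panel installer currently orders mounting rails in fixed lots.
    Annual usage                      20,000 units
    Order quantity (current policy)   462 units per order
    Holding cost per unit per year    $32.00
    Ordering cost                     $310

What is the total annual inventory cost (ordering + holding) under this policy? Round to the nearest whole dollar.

Annual ordering cost = (D/Q)·S = (20,000/462) × 310 = $13,419.91
Annual holding cost  = (Q/2)·H = (462/2) × 32 = $7,392.00
Total = $13,419.91 + $7,392.00 = $20,811.91

$20,812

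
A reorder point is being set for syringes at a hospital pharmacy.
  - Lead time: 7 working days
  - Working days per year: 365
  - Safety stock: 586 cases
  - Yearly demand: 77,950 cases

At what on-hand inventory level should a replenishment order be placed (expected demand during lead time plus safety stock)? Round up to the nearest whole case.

2,081 cases

Daily demand d = 77,950 / 365 = 213.562 cases/day
Demand during lead time = 213.562 × 7 = 1,494.93
Reorder point = 1,494.93 + 586 = 2,080.93 → round up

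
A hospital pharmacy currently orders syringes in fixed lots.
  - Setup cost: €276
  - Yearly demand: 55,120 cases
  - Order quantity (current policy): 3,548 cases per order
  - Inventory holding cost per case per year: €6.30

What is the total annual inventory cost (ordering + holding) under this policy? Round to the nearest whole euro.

Ordering: D/Q × S = 55,120/3,548 × €276 = €4,287.80
Holding:  Q/2 × H = 3,548/2 × €6.3 = €11,176.20
Total = €4,287.80 + €11,176.20 = €15,464.00

€15,464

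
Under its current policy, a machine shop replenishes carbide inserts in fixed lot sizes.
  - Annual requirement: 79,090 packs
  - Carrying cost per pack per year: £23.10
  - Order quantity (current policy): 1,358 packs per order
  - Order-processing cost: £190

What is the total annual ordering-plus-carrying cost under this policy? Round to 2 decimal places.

£26,750.51

Annual ordering cost = (D/Q)·S = (79,090/1,358) × 190 = £11,065.61
Annual holding cost  = (Q/2)·H = (1,358/2) × 23.1 = £15,684.90
Total = £11,065.61 + £15,684.90 = £26,750.51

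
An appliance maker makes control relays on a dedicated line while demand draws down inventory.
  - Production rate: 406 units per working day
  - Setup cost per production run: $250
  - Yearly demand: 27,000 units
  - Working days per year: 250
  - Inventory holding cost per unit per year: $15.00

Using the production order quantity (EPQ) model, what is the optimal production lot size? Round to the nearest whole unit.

1,107 units

Daily demand d = 27,000/250 = 108.000; p = 406; 1 − d/p = 0.73399
EPQ = √(2DS / (H(1 − d/p)))
    = √(2 × 27,000 × 250 / (15 × 0.73399)) ≈ 1,107.33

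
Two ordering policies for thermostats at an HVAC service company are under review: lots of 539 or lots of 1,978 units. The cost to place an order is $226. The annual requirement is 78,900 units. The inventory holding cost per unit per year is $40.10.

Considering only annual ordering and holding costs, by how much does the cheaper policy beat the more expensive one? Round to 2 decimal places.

$4,784.44

TC(Q) = (D/Q)S + (Q/2)H
TC(539) = (78,900/539)×226 + (539/2)×40.1 = $43,889.32
TC(1,978) = (78,900/1,978)×226 + (1,978/2)×40.1 = $48,673.76
Lots of 539 are cheaper by $4,784.44.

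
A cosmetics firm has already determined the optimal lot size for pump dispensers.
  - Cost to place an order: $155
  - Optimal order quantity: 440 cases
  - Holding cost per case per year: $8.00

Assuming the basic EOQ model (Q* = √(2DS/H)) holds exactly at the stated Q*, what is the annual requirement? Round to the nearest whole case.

EOQ relation: Q² = 2DS/H, so rearrange for the unknown.
D = Q²H / (2S) = 440² × 8 / (2 × 155) = 4,996.13

4,996 cases per year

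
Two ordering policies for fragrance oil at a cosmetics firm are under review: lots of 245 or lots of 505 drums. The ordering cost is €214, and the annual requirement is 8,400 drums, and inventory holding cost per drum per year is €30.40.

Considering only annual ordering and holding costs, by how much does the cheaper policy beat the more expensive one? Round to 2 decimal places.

For each Q, cost = (D/Q)·S + (Q/2)·H.
TC(245) = (8,400/245)×214 + (245/2)×30.4 = €11,061.14
TC(505) = (8,400/505)×214 + (505/2)×30.4 = €11,235.60
Cheaper: Q = 245.  Difference = €174.46

€174.46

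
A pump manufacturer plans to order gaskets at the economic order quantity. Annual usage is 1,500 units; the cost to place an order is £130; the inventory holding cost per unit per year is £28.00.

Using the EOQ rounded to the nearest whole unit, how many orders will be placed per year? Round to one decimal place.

12.7 orders per year

EOQ = √(2DS/H) = √(2 × 1,500 × 130 / 28)
    = √(13,928.57) ≈ 118.02 → Q = 118
N = D/Q = 1,500/118 ≈ 12.712 orders/yr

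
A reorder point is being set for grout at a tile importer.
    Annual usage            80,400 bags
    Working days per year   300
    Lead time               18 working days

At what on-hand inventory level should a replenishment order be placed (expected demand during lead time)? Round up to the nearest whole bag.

4,824 bags

Daily demand d = 80,400 / 300 = 268.000 bags/day
Demand during lead time = 268.000 × 18 = 4,824.00
Reorder point = 4,824.00 → round up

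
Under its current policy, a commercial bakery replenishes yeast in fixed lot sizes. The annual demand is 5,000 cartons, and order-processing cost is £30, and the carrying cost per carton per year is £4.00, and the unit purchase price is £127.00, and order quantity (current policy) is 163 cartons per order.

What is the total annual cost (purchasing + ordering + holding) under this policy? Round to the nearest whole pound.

Orders/yr = 5,000/163 = 30.675; ordering cost = 30.675 × £30 = £920.25
Average inventory = 163/2 = 81.5; holding cost = 81.5 × £4 = £326.00
Purchase cost = D·C = 5,000 × 127 = £635,000.00
Total = £920.25 + £326.00 + £635,000.00 = £636,246.25

£636,246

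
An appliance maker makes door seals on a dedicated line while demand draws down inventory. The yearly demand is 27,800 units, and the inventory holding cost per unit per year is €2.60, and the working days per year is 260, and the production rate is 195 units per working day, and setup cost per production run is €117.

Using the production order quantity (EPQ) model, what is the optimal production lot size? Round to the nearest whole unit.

2,354 units

d = 27,800/260 = 106.9231 units/day;  effective holding cost H(1 − d/p) = 2.6·(1 − 106.9231/195) = 1.17436
Q* = √(2DS / H_eff) = √(2·27,800·117 / 1.17436) ≈ 2,353.59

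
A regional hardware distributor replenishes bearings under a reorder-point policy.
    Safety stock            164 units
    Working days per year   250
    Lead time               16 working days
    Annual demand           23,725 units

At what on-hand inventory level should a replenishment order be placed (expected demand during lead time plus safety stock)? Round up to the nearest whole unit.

1,683 units

Daily demand d = 23,725 / 250 = 94.900 units/day
Demand during lead time = 94.900 × 16 = 1,518.40
Reorder point = 1,518.40 + 164 = 1,682.40 → round up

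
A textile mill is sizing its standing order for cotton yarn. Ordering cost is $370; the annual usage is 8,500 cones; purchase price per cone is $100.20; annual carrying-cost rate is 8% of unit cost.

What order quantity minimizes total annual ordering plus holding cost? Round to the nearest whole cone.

886 cones

Holding cost per cone per year: H = 8% × $100.2 = $8.0160
Optimal lot size Q* = (2 × 8,500 × $370 / $8.016)^½ ≈ 885.82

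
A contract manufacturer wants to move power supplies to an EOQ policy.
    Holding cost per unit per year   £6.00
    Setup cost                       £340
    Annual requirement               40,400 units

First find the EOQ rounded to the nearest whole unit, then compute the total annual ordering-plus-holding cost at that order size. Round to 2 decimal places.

2DS/H = 2·40,400·340/6 = 4,578,666.67
EOQ = √4,578,666.67 ≈ 2,139.78 → Q = 2,140 units
Annual ordering cost = (D/Q)·S = (40,400/2,140) × 340 = £6,418.69
Annual holding cost  = (Q/2)·H = (2,140/2) × 6 = £6,420.00
Total = £6,418.69 + £6,420.00 = £12,838.69

£12,838.69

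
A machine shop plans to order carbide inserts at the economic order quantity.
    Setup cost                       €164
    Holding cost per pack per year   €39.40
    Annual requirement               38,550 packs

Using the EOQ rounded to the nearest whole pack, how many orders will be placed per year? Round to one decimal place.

68.0 orders per year

Q* = √(2·D·S / H) = √(2·38,550·164 / 39.4) = √320,923.9 ≈ 566.50 → Q = 567
Orders per year = D/Q = 38,550 / 567 = 67.989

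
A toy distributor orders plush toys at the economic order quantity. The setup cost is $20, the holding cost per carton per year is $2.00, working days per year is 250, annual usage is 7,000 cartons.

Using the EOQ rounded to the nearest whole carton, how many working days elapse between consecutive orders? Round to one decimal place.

Q* = √(2·D·S / H) = √(2·7,000·20 / 2) = √140,000.0 ≈ 374.17 → Q = 374 cartons
T = Q/D × 250 days = 374/7,000 × 250 = 13.357 days

13.4 days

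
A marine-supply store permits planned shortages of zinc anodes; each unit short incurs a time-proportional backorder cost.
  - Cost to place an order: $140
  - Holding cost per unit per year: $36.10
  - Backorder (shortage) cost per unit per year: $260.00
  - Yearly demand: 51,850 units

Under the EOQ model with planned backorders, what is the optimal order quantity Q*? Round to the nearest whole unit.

677 units

Q* = √(2DS/H) · √((H + b)/b)
   = √(2 × 51,850 × 140 / 36.1) · √((36.1 + 260) / 260)
   = 634.161 × 1.0672 ≈ 676.76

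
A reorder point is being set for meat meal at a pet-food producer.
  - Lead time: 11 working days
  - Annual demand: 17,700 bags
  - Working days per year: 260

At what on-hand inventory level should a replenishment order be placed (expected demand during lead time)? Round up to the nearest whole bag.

749 bags

Daily demand d = 17,700 / 260 = 68.077 bags/day
Demand during lead time = 68.077 × 11 = 748.85
Reorder point = 748.85 → round up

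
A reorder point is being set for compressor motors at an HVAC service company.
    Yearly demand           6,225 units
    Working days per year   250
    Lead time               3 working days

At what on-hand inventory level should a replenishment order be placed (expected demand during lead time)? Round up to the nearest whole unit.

Daily demand d = 6,225 / 250 = 24.900 units/day
Demand during lead time = 24.900 × 3 = 74.70
Reorder point = 74.70 → round up

75 units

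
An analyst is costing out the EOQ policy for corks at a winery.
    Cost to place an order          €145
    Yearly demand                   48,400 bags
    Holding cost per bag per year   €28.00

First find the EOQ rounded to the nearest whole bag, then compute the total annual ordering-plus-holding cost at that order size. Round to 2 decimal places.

EOQ = √(2DS/H) = √(2 × 48,400 × 145 / 28)
    = √(501,285.71) ≈ 708.02 → Q = 708 bags
Orders/yr = 48,400/708 = 68.362; ordering cost = 68.362 × €145 = €9,912.43
Average inventory = 708/2 = 354; holding cost = 354 × €28 = €9,912.00
Total = €9,912.43 + €9,912.00 = €19,824.43

€19,824.43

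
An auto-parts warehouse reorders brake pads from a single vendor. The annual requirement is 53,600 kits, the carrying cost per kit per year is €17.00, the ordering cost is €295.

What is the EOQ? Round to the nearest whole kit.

EOQ = √(2DS/H) = √(2 × 53,600 × 295 / 17)
    = √(1,860,235.29) ≈ 1,363.90

1,364 kits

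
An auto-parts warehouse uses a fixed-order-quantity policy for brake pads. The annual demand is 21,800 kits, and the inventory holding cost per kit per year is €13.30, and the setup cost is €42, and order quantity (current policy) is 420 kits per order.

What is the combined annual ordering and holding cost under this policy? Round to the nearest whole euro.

Orders/yr = 21,800/420 = 51.905; ordering cost = 51.905 × €42 = €2,180.00
Average inventory = 420/2 = 210; holding cost = 210 × €13.3 = €2,793.00
Total = €2,180.00 + €2,793.00 = €4,973.00

€4,973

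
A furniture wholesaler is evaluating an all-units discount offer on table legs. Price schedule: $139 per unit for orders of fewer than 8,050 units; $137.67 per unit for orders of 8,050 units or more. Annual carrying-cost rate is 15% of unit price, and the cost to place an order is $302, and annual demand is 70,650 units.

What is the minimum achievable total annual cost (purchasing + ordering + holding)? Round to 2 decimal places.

$9,812,154.23

H₁ = 15%×$139 = $20.8500;  H₂ = 15%×$137.67 = $20.6505
EOQ₁ = √(2×70,650×302/20.8500) = 1,430.61  (< 8,050, feasible at tier 1)
EOQ₂ = √(2×70,650×302/20.6505) = 1,437.50  (< 8,050 → use Q = 8,050 at tier-2 price)
TC(tier 1 (EOQ₁), Q≈1,430.6) = $9,850,178.24
TC(tier 2, Q≈8,050.0) = $9,812,154.23
Minimum at tier 2: $9,812,154.23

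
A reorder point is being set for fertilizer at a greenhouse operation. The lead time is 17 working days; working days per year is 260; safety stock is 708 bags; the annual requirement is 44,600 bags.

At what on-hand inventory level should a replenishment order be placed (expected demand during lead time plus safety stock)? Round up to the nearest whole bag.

3,625 bags

Daily demand d = 44,600 / 260 = 171.538 bags/day
Demand during lead time = 171.538 × 17 = 2,916.15
Reorder point = 2,916.15 + 708 = 3,624.15 → round up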